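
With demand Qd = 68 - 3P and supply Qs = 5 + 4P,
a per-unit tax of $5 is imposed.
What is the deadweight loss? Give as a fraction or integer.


Pre-tax equilibrium quantity: Q* = 41
Post-tax equilibrium quantity: Q_tax = 227/7
Reduction in quantity: Q* - Q_tax = 60/7
DWL = (1/2) * tax * (Q* - Q_tax)
DWL = (1/2) * 5 * 60/7 = 150/7

150/7


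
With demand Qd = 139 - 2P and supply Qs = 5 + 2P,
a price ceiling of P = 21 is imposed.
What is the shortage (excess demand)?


At P = 21:
Qd = 139 - 2*21 = 97
Qs = 5 + 2*21 = 47
Shortage = Qd - Qs = 97 - 47 = 50

50


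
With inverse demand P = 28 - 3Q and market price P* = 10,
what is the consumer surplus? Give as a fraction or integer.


Maximum willingness to pay (at Q=0): P_max = 28
Quantity demanded at P* = 10:
Q* = (28 - 10)/3 = 6
CS = (1/2) * Q* * (P_max - P*)
CS = (1/2) * 6 * (28 - 10)
CS = (1/2) * 6 * 18 = 54

54


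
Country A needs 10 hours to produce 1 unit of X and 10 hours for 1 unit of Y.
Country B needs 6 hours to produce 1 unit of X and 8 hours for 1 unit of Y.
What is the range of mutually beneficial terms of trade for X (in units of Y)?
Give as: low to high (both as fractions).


Opportunity cost of X for Country A = hours_X / hours_Y = 10/10 = 1 units of Y
Opportunity cost of X for Country B = hours_X / hours_Y = 6/8 = 3/4 units of Y
Terms of trade must be between the two opportunity costs.
Range: 3/4 to 1

3/4 to 1


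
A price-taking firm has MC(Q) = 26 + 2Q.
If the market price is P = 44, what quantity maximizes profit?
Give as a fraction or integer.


In perfect competition, profit is maximized where P = MC.
44 = 26 + 2Q
18 = 2Q
Q* = 18/2 = 9

9


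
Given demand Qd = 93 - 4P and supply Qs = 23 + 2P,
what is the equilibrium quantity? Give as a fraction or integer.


First find equilibrium price:
93 - 4P = 23 + 2P
P* = 70/6 = 35/3
Then substitute into demand:
Q* = 93 - 4 * 35/3 = 139/3

139/3


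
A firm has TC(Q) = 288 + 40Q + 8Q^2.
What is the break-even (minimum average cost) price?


AC(Q) = 288/Q + 40 + 8Q
To minimize: dAC/dQ = -288/Q^2 + 8 = 0
Q^2 = 288/8 = 36
Q* = 6
Min AC = 288/6 + 40 + 8*6
Min AC = 48 + 40 + 48 = 136

136


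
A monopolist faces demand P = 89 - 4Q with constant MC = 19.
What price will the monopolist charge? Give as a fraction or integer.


MR = 89 - 8Q
Set MR = MC: 89 - 8Q = 19
Q* = 35/4
Substitute into demand:
P* = 89 - 4*35/4 = 54

54


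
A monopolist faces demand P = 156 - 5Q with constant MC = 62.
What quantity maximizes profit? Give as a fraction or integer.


TR = P*Q = (156 - 5Q)Q = 156Q - 5Q^2
MR = dTR/dQ = 156 - 10Q
Set MR = MC:
156 - 10Q = 62
94 = 10Q
Q* = 94/10 = 47/5

47/5


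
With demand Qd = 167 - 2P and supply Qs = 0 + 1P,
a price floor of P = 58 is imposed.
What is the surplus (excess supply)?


At P = 58:
Qd = 167 - 2*58 = 51
Qs = 0 + 1*58 = 58
Surplus = Qs - Qd = 58 - 51 = 7

7


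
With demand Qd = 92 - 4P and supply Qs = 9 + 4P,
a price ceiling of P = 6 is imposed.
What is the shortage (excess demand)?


At P = 6:
Qd = 92 - 4*6 = 68
Qs = 9 + 4*6 = 33
Shortage = Qd - Qs = 68 - 33 = 35

35


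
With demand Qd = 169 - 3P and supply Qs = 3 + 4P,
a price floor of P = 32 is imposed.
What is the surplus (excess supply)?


At P = 32:
Qd = 169 - 3*32 = 73
Qs = 3 + 4*32 = 131
Surplus = Qs - Qd = 131 - 73 = 58

58


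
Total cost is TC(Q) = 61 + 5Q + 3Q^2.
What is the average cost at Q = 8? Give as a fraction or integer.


TC(8) = 61 + 5*8 + 3*8^2
TC(8) = 61 + 40 + 192 = 293
AC = TC/Q = 293/8 = 293/8

293/8


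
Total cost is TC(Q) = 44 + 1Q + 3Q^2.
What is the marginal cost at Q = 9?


MC = dTC/dQ = 1 + 2*3*Q
At Q = 9:
MC = 1 + 6*9
MC = 1 + 54 = 55

55


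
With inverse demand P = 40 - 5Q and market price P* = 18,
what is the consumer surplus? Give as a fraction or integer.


Maximum willingness to pay (at Q=0): P_max = 40
Quantity demanded at P* = 18:
Q* = (40 - 18)/5 = 22/5
CS = (1/2) * Q* * (P_max - P*)
CS = (1/2) * 22/5 * (40 - 18)
CS = (1/2) * 22/5 * 22 = 242/5

242/5


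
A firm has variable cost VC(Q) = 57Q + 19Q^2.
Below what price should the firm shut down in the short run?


AVC(Q) = VC(Q)/Q = 57 + 19Q
AVC is increasing in Q, so minimum AVC is at Q -> 0+.
Min AVC = 57
The firm should shut down if P < 57.

57


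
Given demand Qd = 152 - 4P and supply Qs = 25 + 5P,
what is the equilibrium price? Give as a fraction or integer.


At equilibrium, Qd = Qs.
152 - 4P = 25 + 5P
152 - 25 = 4P + 5P
127 = 9P
P* = 127/9 = 127/9

127/9


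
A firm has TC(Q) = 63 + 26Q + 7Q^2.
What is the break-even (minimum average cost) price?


AC(Q) = 63/Q + 26 + 7Q
To minimize: dAC/dQ = -63/Q^2 + 7 = 0
Q^2 = 63/7 = 9
Q* = 3
Min AC = 63/3 + 26 + 7*3
Min AC = 21 + 26 + 21 = 68

68


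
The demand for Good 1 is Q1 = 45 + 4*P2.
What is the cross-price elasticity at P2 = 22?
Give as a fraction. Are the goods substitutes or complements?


dQ1/dP2 = 4
At P2 = 22: Q1 = 45 + 4*22 = 133
Exy = (dQ1/dP2)(P2/Q1) = 4 * 22 / 133 = 88/133
Since Exy > 0, the goods are substitutes.

88/133 (substitutes)


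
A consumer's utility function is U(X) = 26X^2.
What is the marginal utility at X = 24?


MU = dU/dX = 26*2*X^(2-1)
MU = 52*X^1
At X = 24:
MU = 52 * 24^1
MU = 52 * 24 = 1248

1248


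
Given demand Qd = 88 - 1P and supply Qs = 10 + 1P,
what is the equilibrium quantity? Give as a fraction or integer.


First find equilibrium price:
88 - 1P = 10 + 1P
P* = 78/2 = 39
Then substitute into demand:
Q* = 88 - 1 * 39 = 49

49


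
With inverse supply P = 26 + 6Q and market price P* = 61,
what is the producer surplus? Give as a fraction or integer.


Minimum supply price (at Q=0): P_min = 26
Quantity supplied at P* = 61:
Q* = (61 - 26)/6 = 35/6
PS = (1/2) * Q* * (P* - P_min)
PS = (1/2) * 35/6 * (61 - 26)
PS = (1/2) * 35/6 * 35 = 1225/12

1225/12


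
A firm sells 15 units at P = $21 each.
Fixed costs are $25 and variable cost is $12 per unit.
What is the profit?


Total Revenue = P * Q = 21 * 15 = $315
Total Cost = FC + VC*Q = 25 + 12*15 = $205
Profit = TR - TC = 315 - 205 = $110

$110


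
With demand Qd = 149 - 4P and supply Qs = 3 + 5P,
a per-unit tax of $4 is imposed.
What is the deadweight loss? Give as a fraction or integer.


Pre-tax equilibrium quantity: Q* = 757/9
Post-tax equilibrium quantity: Q_tax = 677/9
Reduction in quantity: Q* - Q_tax = 80/9
DWL = (1/2) * tax * (Q* - Q_tax)
DWL = (1/2) * 4 * 80/9 = 160/9

160/9


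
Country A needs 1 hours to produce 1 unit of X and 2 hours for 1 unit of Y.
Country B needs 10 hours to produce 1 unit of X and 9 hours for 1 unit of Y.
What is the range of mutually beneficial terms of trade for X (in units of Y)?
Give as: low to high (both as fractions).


Opportunity cost of X for Country A = hours_X / hours_Y = 1/2 = 1/2 units of Y
Opportunity cost of X for Country B = hours_X / hours_Y = 10/9 = 10/9 units of Y
Terms of trade must be between the two opportunity costs.
Range: 1/2 to 10/9

1/2 to 10/9


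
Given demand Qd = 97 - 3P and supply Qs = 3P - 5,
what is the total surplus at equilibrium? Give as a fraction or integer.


Find equilibrium: 97 - 3P = 3P - 5
97 + 5 = 6P
P* = 102/6 = 17
Q* = 3*17 - 5 = 46
Inverse demand: P = 97/3 - Q/3, so P_max = 97/3
Inverse supply: P = 5/3 + Q/3, so P_min = 5/3
CS = (1/2) * 46 * (97/3 - 17) = 1058/3
PS = (1/2) * 46 * (17 - 5/3) = 1058/3
TS = CS + PS = 1058/3 + 1058/3 = 2116/3

2116/3


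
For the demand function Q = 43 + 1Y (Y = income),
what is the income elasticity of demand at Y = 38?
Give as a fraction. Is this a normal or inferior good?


dQ/dY = 1
At Y = 38: Q = 43 + 1*38 = 81
Ey = (dQ/dY)(Y/Q) = 1 * 38 / 81 = 38/81
Since Ey > 0, this is a normal good.

38/81 (normal good)


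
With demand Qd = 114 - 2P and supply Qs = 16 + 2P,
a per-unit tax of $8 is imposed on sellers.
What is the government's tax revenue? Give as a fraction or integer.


With tax on sellers, new supply: Qs' = 16 + 2(P - 8)
= 0 + 2P
New equilibrium quantity:
Q_new = 57
Tax revenue = tax * Q_new = 8 * 57 = 456

456


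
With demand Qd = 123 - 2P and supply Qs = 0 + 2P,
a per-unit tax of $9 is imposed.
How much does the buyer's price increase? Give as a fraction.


With a per-unit tax, the buyer's price increase depends on relative slopes.
Supply slope: d = 2, Demand slope: b = 2
Buyer's price increase = d * tax / (b + d)
= 2 * 9 / (2 + 2)
= 18 / 4 = 9/2

9/2


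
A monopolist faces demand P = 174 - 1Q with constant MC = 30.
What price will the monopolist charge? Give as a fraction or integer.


MR = 174 - 2Q
Set MR = MC: 174 - 2Q = 30
Q* = 72
Substitute into demand:
P* = 174 - 1*72 = 102

102


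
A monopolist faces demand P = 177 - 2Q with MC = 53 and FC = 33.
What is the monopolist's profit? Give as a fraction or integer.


MR = MC: 177 - 4Q = 53
Q* = 31
P* = 177 - 2*31 = 115
Profit = (P* - MC)*Q* - FC
= (115 - 53)*31 - 33
= 62*31 - 33
= 1922 - 33 = 1889

1889


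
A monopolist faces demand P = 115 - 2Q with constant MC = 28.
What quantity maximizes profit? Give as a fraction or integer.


TR = P*Q = (115 - 2Q)Q = 115Q - 2Q^2
MR = dTR/dQ = 115 - 4Q
Set MR = MC:
115 - 4Q = 28
87 = 4Q
Q* = 87/4 = 87/4

87/4


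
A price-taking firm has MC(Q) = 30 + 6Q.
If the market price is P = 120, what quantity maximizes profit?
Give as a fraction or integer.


In perfect competition, profit is maximized where P = MC.
120 = 30 + 6Q
90 = 6Q
Q* = 90/6 = 15

15


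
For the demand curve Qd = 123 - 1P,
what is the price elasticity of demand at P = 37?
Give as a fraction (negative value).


dQ/dP = -1
At P = 37: Q = 123 - 1*37 = 86
E = (dQ/dP)(P/Q) = (-1)(37/86) = -37/86

-37/86


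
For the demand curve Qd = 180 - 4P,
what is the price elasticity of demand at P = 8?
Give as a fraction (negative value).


dQ/dP = -4
At P = 8: Q = 180 - 4*8 = 148
E = (dQ/dP)(P/Q) = (-4)(8/148) = -8/37

-8/37


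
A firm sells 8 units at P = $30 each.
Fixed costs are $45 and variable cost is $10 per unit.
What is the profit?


Total Revenue = P * Q = 30 * 8 = $240
Total Cost = FC + VC*Q = 45 + 10*8 = $125
Profit = TR - TC = 240 - 125 = $115

$115


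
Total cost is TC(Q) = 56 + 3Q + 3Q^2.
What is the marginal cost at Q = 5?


MC = dTC/dQ = 3 + 2*3*Q
At Q = 5:
MC = 3 + 6*5
MC = 3 + 30 = 33

33


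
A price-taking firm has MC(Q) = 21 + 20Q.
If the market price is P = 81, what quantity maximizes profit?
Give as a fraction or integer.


In perfect competition, profit is maximized where P = MC.
81 = 21 + 20Q
60 = 20Q
Q* = 60/20 = 3

3


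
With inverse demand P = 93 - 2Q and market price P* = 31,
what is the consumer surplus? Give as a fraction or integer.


Maximum willingness to pay (at Q=0): P_max = 93
Quantity demanded at P* = 31:
Q* = (93 - 31)/2 = 31
CS = (1/2) * Q* * (P_max - P*)
CS = (1/2) * 31 * (93 - 31)
CS = (1/2) * 31 * 62 = 961

961


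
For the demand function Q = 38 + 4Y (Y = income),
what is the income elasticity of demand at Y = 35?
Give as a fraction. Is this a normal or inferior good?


dQ/dY = 4
At Y = 35: Q = 38 + 4*35 = 178
Ey = (dQ/dY)(Y/Q) = 4 * 35 / 178 = 70/89
Since Ey > 0, this is a normal good.

70/89 (normal good)


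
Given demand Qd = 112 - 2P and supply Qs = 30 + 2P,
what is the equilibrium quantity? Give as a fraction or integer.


First find equilibrium price:
112 - 2P = 30 + 2P
P* = 82/4 = 41/2
Then substitute into demand:
Q* = 112 - 2 * 41/2 = 71

71


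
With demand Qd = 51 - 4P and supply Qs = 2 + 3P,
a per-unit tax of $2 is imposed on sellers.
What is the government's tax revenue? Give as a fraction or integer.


With tax on sellers, new supply: Qs' = 2 + 3(P - 2)
= 3P - 4
New equilibrium quantity:
Q_new = 137/7
Tax revenue = tax * Q_new = 2 * 137/7 = 274/7

274/7


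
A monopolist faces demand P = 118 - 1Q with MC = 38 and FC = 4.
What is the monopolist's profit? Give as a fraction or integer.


MR = MC: 118 - 2Q = 38
Q* = 40
P* = 118 - 1*40 = 78
Profit = (P* - MC)*Q* - FC
= (78 - 38)*40 - 4
= 40*40 - 4
= 1600 - 4 = 1596

1596


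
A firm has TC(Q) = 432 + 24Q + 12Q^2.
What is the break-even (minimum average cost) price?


AC(Q) = 432/Q + 24 + 12Q
To minimize: dAC/dQ = -432/Q^2 + 12 = 0
Q^2 = 432/12 = 36
Q* = 6
Min AC = 432/6 + 24 + 12*6
Min AC = 72 + 24 + 72 = 168

168


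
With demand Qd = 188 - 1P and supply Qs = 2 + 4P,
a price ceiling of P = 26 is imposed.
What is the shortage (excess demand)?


At P = 26:
Qd = 188 - 1*26 = 162
Qs = 2 + 4*26 = 106
Shortage = Qd - Qs = 162 - 106 = 56

56


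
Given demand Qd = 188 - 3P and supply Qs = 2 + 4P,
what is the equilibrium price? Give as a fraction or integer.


At equilibrium, Qd = Qs.
188 - 3P = 2 + 4P
188 - 2 = 3P + 4P
186 = 7P
P* = 186/7 = 186/7

186/7


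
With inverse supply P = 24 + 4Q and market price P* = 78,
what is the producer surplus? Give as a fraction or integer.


Minimum supply price (at Q=0): P_min = 24
Quantity supplied at P* = 78:
Q* = (78 - 24)/4 = 27/2
PS = (1/2) * Q* * (P* - P_min)
PS = (1/2) * 27/2 * (78 - 24)
PS = (1/2) * 27/2 * 54 = 729/2

729/2


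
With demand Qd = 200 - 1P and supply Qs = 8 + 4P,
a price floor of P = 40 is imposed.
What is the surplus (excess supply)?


At P = 40:
Qd = 200 - 1*40 = 160
Qs = 8 + 4*40 = 168
Surplus = Qs - Qd = 168 - 160 = 8

8


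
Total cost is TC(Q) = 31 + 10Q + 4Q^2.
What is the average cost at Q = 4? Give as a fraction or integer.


TC(4) = 31 + 10*4 + 4*4^2
TC(4) = 31 + 40 + 64 = 135
AC = TC/Q = 135/4 = 135/4

135/4


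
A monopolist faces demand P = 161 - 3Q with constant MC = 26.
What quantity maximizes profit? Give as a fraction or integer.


TR = P*Q = (161 - 3Q)Q = 161Q - 3Q^2
MR = dTR/dQ = 161 - 6Q
Set MR = MC:
161 - 6Q = 26
135 = 6Q
Q* = 135/6 = 45/2

45/2


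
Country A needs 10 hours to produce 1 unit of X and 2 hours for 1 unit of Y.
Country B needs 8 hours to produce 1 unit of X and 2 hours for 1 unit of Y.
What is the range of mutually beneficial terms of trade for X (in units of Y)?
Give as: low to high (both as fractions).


Opportunity cost of X for Country A = hours_X / hours_Y = 10/2 = 5 units of Y
Opportunity cost of X for Country B = hours_X / hours_Y = 8/2 = 4 units of Y
Terms of trade must be between the two opportunity costs.
Range: 4 to 5

4 to 5


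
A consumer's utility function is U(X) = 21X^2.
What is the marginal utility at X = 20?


MU = dU/dX = 21*2*X^(2-1)
MU = 42*X^1
At X = 20:
MU = 42 * 20^1
MU = 42 * 20 = 840

840


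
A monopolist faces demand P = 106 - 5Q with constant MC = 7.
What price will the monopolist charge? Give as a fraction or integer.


MR = 106 - 10Q
Set MR = MC: 106 - 10Q = 7
Q* = 99/10
Substitute into demand:
P* = 106 - 5*99/10 = 113/2

113/2


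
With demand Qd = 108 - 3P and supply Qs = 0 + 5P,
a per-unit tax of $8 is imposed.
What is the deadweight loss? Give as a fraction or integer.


Pre-tax equilibrium quantity: Q* = 135/2
Post-tax equilibrium quantity: Q_tax = 105/2
Reduction in quantity: Q* - Q_tax = 15
DWL = (1/2) * tax * (Q* - Q_tax)
DWL = (1/2) * 8 * 15 = 60

60


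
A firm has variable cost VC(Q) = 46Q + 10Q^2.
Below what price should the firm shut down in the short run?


AVC(Q) = VC(Q)/Q = 46 + 10Q
AVC is increasing in Q, so minimum AVC is at Q -> 0+.
Min AVC = 46
The firm should shut down if P < 46.

46


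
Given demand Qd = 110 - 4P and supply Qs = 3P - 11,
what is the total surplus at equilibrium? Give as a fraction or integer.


Find equilibrium: 110 - 4P = 3P - 11
110 + 11 = 7P
P* = 121/7 = 121/7
Q* = 3*121/7 - 11 = 286/7
Inverse demand: P = 55/2 - Q/4, so P_max = 55/2
Inverse supply: P = 11/3 + Q/3, so P_min = 11/3
CS = (1/2) * 286/7 * (55/2 - 121/7) = 20449/98
PS = (1/2) * 286/7 * (121/7 - 11/3) = 40898/147
TS = CS + PS = 20449/98 + 40898/147 = 20449/42

20449/42


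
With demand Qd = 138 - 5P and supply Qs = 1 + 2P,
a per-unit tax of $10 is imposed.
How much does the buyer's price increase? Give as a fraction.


With a per-unit tax, the buyer's price increase depends on relative slopes.
Supply slope: d = 2, Demand slope: b = 5
Buyer's price increase = d * tax / (b + d)
= 2 * 10 / (5 + 2)
= 20 / 7 = 20/7

20/7


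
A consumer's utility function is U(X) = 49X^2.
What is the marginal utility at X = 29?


MU = dU/dX = 49*2*X^(2-1)
MU = 98*X^1
At X = 29:
MU = 98 * 29^1
MU = 98 * 29 = 2842

2842


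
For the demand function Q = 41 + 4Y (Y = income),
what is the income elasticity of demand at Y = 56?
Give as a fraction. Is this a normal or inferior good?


dQ/dY = 4
At Y = 56: Q = 41 + 4*56 = 265
Ey = (dQ/dY)(Y/Q) = 4 * 56 / 265 = 224/265
Since Ey > 0, this is a normal good.

224/265 (normal good)


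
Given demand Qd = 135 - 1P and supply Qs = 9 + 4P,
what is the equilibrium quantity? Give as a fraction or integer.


First find equilibrium price:
135 - 1P = 9 + 4P
P* = 126/5 = 126/5
Then substitute into demand:
Q* = 135 - 1 * 126/5 = 549/5

549/5


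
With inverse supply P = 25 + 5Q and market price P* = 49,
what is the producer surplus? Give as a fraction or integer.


Minimum supply price (at Q=0): P_min = 25
Quantity supplied at P* = 49:
Q* = (49 - 25)/5 = 24/5
PS = (1/2) * Q* * (P* - P_min)
PS = (1/2) * 24/5 * (49 - 25)
PS = (1/2) * 24/5 * 24 = 288/5

288/5


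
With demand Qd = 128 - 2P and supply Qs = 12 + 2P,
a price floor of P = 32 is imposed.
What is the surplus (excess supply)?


At P = 32:
Qd = 128 - 2*32 = 64
Qs = 12 + 2*32 = 76
Surplus = Qs - Qd = 76 - 64 = 12

12


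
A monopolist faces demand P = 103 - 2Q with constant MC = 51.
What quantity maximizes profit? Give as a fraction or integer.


TR = P*Q = (103 - 2Q)Q = 103Q - 2Q^2
MR = dTR/dQ = 103 - 4Q
Set MR = MC:
103 - 4Q = 51
52 = 4Q
Q* = 52/4 = 13

13


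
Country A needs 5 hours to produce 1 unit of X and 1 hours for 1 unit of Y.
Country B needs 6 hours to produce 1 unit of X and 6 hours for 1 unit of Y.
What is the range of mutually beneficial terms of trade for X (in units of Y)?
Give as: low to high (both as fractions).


Opportunity cost of X for Country A = hours_X / hours_Y = 5/1 = 5 units of Y
Opportunity cost of X for Country B = hours_X / hours_Y = 6/6 = 1 units of Y
Terms of trade must be between the two opportunity costs.
Range: 1 to 5

1 to 5


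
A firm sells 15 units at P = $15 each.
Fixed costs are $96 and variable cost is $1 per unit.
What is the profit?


Total Revenue = P * Q = 15 * 15 = $225
Total Cost = FC + VC*Q = 96 + 1*15 = $111
Profit = TR - TC = 225 - 111 = $114

$114


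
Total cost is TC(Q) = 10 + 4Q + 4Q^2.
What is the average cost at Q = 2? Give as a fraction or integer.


TC(2) = 10 + 4*2 + 4*2^2
TC(2) = 10 + 8 + 16 = 34
AC = TC/Q = 34/2 = 17

17


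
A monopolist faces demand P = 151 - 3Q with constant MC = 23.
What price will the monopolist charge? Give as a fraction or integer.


MR = 151 - 6Q
Set MR = MC: 151 - 6Q = 23
Q* = 64/3
Substitute into demand:
P* = 151 - 3*64/3 = 87

87


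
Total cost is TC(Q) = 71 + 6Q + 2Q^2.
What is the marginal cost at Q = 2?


MC = dTC/dQ = 6 + 2*2*Q
At Q = 2:
MC = 6 + 4*2
MC = 6 + 8 = 14

14


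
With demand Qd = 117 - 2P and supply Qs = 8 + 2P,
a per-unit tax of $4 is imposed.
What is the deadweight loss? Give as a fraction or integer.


Pre-tax equilibrium quantity: Q* = 125/2
Post-tax equilibrium quantity: Q_tax = 117/2
Reduction in quantity: Q* - Q_tax = 4
DWL = (1/2) * tax * (Q* - Q_tax)
DWL = (1/2) * 4 * 4 = 8

8


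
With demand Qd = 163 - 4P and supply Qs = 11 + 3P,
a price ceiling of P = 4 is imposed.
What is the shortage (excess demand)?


At P = 4:
Qd = 163 - 4*4 = 147
Qs = 11 + 3*4 = 23
Shortage = Qd - Qs = 147 - 23 = 124

124


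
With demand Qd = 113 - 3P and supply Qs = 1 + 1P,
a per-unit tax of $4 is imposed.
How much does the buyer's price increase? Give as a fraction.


With a per-unit tax, the buyer's price increase depends on relative slopes.
Supply slope: d = 1, Demand slope: b = 3
Buyer's price increase = d * tax / (b + d)
= 1 * 4 / (3 + 1)
= 4 / 4 = 1

1


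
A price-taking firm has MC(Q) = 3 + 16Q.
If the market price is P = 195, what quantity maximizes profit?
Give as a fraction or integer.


In perfect competition, profit is maximized where P = MC.
195 = 3 + 16Q
192 = 16Q
Q* = 192/16 = 12

12


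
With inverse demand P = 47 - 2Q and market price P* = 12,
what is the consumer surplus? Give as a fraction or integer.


Maximum willingness to pay (at Q=0): P_max = 47
Quantity demanded at P* = 12:
Q* = (47 - 12)/2 = 35/2
CS = (1/2) * Q* * (P_max - P*)
CS = (1/2) * 35/2 * (47 - 12)
CS = (1/2) * 35/2 * 35 = 1225/4

1225/4


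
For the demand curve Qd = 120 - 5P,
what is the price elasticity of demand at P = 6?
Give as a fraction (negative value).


dQ/dP = -5
At P = 6: Q = 120 - 5*6 = 90
E = (dQ/dP)(P/Q) = (-5)(6/90) = -1/3

-1/3


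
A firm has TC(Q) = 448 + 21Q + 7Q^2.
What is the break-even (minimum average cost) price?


AC(Q) = 448/Q + 21 + 7Q
To minimize: dAC/dQ = -448/Q^2 + 7 = 0
Q^2 = 448/7 = 64
Q* = 8
Min AC = 448/8 + 21 + 7*8
Min AC = 56 + 21 + 56 = 133

133


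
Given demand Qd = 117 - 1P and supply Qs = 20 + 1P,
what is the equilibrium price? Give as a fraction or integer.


At equilibrium, Qd = Qs.
117 - 1P = 20 + 1P
117 - 20 = 1P + 1P
97 = 2P
P* = 97/2 = 97/2

97/2


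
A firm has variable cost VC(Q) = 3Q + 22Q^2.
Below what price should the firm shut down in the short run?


AVC(Q) = VC(Q)/Q = 3 + 22Q
AVC is increasing in Q, so minimum AVC is at Q -> 0+.
Min AVC = 3
The firm should shut down if P < 3.

3


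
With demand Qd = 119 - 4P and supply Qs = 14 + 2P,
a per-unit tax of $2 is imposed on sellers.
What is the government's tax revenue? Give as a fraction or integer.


With tax on sellers, new supply: Qs' = 14 + 2(P - 2)
= 10 + 2P
New equilibrium quantity:
Q_new = 139/3
Tax revenue = tax * Q_new = 2 * 139/3 = 278/3

278/3


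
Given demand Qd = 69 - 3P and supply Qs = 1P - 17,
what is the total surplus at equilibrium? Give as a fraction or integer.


Find equilibrium: 69 - 3P = 1P - 17
69 + 17 = 4P
P* = 86/4 = 43/2
Q* = 1*43/2 - 17 = 9/2
Inverse demand: P = 23 - Q/3, so P_max = 23
Inverse supply: P = 17 + Q/1, so P_min = 17
CS = (1/2) * 9/2 * (23 - 43/2) = 27/8
PS = (1/2) * 9/2 * (43/2 - 17) = 81/8
TS = CS + PS = 27/8 + 81/8 = 27/2

27/2


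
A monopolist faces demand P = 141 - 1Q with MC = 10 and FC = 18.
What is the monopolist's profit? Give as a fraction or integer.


MR = MC: 141 - 2Q = 10
Q* = 131/2
P* = 141 - 1*131/2 = 151/2
Profit = (P* - MC)*Q* - FC
= (151/2 - 10)*131/2 - 18
= 131/2*131/2 - 18
= 17161/4 - 18 = 17089/4

17089/4


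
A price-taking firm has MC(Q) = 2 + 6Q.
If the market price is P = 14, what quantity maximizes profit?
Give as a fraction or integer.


In perfect competition, profit is maximized where P = MC.
14 = 2 + 6Q
12 = 6Q
Q* = 12/6 = 2

2


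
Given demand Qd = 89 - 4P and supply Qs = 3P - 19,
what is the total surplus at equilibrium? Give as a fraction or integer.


Find equilibrium: 89 - 4P = 3P - 19
89 + 19 = 7P
P* = 108/7 = 108/7
Q* = 3*108/7 - 19 = 191/7
Inverse demand: P = 89/4 - Q/4, so P_max = 89/4
Inverse supply: P = 19/3 + Q/3, so P_min = 19/3
CS = (1/2) * 191/7 * (89/4 - 108/7) = 36481/392
PS = (1/2) * 191/7 * (108/7 - 19/3) = 36481/294
TS = CS + PS = 36481/392 + 36481/294 = 36481/168

36481/168


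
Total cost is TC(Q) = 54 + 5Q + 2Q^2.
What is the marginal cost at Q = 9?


MC = dTC/dQ = 5 + 2*2*Q
At Q = 9:
MC = 5 + 4*9
MC = 5 + 36 = 41

41


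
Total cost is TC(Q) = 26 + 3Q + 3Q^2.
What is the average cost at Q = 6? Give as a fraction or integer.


TC(6) = 26 + 3*6 + 3*6^2
TC(6) = 26 + 18 + 108 = 152
AC = TC/Q = 152/6 = 76/3

76/3


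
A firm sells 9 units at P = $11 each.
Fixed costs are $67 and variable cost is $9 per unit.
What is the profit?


Total Revenue = P * Q = 11 * 9 = $99
Total Cost = FC + VC*Q = 67 + 9*9 = $148
Profit = TR - TC = 99 - 148 = $-49

$-49


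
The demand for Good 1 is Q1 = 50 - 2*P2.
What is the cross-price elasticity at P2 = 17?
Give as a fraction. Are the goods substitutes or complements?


dQ1/dP2 = -2
At P2 = 17: Q1 = 50 - 2*17 = 16
Exy = (dQ1/dP2)(P2/Q1) = -2 * 17 / 16 = -17/8
Since Exy < 0, the goods are complements.

-17/8 (complements)


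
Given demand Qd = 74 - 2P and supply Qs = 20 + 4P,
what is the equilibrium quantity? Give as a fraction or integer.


First find equilibrium price:
74 - 2P = 20 + 4P
P* = 54/6 = 9
Then substitute into demand:
Q* = 74 - 2 * 9 = 56

56


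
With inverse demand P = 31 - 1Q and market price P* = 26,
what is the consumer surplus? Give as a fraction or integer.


Maximum willingness to pay (at Q=0): P_max = 31
Quantity demanded at P* = 26:
Q* = (31 - 26)/1 = 5
CS = (1/2) * Q* * (P_max - P*)
CS = (1/2) * 5 * (31 - 26)
CS = (1/2) * 5 * 5 = 25/2

25/2


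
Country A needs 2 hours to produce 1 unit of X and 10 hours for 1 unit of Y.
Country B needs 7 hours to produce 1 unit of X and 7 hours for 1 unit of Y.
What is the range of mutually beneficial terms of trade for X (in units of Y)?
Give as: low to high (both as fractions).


Opportunity cost of X for Country A = hours_X / hours_Y = 2/10 = 1/5 units of Y
Opportunity cost of X for Country B = hours_X / hours_Y = 7/7 = 1 units of Y
Terms of trade must be between the two opportunity costs.
Range: 1/5 to 1

1/5 to 1


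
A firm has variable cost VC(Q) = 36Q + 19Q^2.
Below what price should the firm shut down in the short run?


AVC(Q) = VC(Q)/Q = 36 + 19Q
AVC is increasing in Q, so minimum AVC is at Q -> 0+.
Min AVC = 36
The firm should shut down if P < 36.

36


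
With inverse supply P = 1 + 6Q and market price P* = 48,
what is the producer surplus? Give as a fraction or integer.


Minimum supply price (at Q=0): P_min = 1
Quantity supplied at P* = 48:
Q* = (48 - 1)/6 = 47/6
PS = (1/2) * Q* * (P* - P_min)
PS = (1/2) * 47/6 * (48 - 1)
PS = (1/2) * 47/6 * 47 = 2209/12

2209/12


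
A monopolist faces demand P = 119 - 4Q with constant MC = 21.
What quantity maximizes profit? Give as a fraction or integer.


TR = P*Q = (119 - 4Q)Q = 119Q - 4Q^2
MR = dTR/dQ = 119 - 8Q
Set MR = MC:
119 - 8Q = 21
98 = 8Q
Q* = 98/8 = 49/4

49/4


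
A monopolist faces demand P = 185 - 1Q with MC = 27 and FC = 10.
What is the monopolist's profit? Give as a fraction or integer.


MR = MC: 185 - 2Q = 27
Q* = 79
P* = 185 - 1*79 = 106
Profit = (P* - MC)*Q* - FC
= (106 - 27)*79 - 10
= 79*79 - 10
= 6241 - 10 = 6231

6231


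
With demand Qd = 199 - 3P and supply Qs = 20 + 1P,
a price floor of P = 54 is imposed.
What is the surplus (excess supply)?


At P = 54:
Qd = 199 - 3*54 = 37
Qs = 20 + 1*54 = 74
Surplus = Qs - Qd = 74 - 37 = 37

37


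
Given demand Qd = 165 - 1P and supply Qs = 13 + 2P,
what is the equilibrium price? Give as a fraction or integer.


At equilibrium, Qd = Qs.
165 - 1P = 13 + 2P
165 - 13 = 1P + 2P
152 = 3P
P* = 152/3 = 152/3

152/3


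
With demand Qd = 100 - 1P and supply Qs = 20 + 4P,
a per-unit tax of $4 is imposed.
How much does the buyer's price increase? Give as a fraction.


With a per-unit tax, the buyer's price increase depends on relative slopes.
Supply slope: d = 4, Demand slope: b = 1
Buyer's price increase = d * tax / (b + d)
= 4 * 4 / (1 + 4)
= 16 / 5 = 16/5

16/5


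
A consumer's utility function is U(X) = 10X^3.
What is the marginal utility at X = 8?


MU = dU/dX = 10*3*X^(3-1)
MU = 30*X^2
At X = 8:
MU = 30 * 8^2
MU = 30 * 64 = 1920

1920


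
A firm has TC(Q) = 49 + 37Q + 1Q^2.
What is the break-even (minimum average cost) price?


AC(Q) = 49/Q + 37 + 1Q
To minimize: dAC/dQ = -49/Q^2 + 1 = 0
Q^2 = 49/1 = 49
Q* = 7
Min AC = 49/7 + 37 + 1*7
Min AC = 7 + 37 + 7 = 51

51


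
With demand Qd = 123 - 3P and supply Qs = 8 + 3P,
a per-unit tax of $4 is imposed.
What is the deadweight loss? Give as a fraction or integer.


Pre-tax equilibrium quantity: Q* = 131/2
Post-tax equilibrium quantity: Q_tax = 119/2
Reduction in quantity: Q* - Q_tax = 6
DWL = (1/2) * tax * (Q* - Q_tax)
DWL = (1/2) * 4 * 6 = 12

12


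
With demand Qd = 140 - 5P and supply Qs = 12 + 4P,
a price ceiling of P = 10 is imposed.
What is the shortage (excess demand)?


At P = 10:
Qd = 140 - 5*10 = 90
Qs = 12 + 4*10 = 52
Shortage = Qd - Qs = 90 - 52 = 38

38


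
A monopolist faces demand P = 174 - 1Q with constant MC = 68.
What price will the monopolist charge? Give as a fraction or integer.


MR = 174 - 2Q
Set MR = MC: 174 - 2Q = 68
Q* = 53
Substitute into demand:
P* = 174 - 1*53 = 121

121


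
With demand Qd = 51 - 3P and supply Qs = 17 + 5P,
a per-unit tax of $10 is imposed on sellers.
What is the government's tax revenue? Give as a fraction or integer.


With tax on sellers, new supply: Qs' = 17 + 5(P - 10)
= 5P - 33
New equilibrium quantity:
Q_new = 39/2
Tax revenue = tax * Q_new = 10 * 39/2 = 195

195


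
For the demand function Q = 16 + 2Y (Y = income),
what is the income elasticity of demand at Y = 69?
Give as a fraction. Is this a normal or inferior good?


dQ/dY = 2
At Y = 69: Q = 16 + 2*69 = 154
Ey = (dQ/dY)(Y/Q) = 2 * 69 / 154 = 69/77
Since Ey > 0, this is a normal good.

69/77 (normal good)


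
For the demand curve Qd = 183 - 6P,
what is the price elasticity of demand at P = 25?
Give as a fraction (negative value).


dQ/dP = -6
At P = 25: Q = 183 - 6*25 = 33
E = (dQ/dP)(P/Q) = (-6)(25/33) = -50/11

-50/11


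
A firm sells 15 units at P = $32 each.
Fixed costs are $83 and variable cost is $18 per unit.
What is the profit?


Total Revenue = P * Q = 32 * 15 = $480
Total Cost = FC + VC*Q = 83 + 18*15 = $353
Profit = TR - TC = 480 - 353 = $127

$127


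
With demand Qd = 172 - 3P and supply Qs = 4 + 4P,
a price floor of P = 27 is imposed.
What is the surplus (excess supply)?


At P = 27:
Qd = 172 - 3*27 = 91
Qs = 4 + 4*27 = 112
Surplus = Qs - Qd = 112 - 91 = 21

21


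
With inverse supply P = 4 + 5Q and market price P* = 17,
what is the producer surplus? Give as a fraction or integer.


Minimum supply price (at Q=0): P_min = 4
Quantity supplied at P* = 17:
Q* = (17 - 4)/5 = 13/5
PS = (1/2) * Q* * (P* - P_min)
PS = (1/2) * 13/5 * (17 - 4)
PS = (1/2) * 13/5 * 13 = 169/10

169/10


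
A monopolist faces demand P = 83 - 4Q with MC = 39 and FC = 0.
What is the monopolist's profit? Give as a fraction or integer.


MR = MC: 83 - 8Q = 39
Q* = 11/2
P* = 83 - 4*11/2 = 61
Profit = (P* - MC)*Q* - FC
= (61 - 39)*11/2 - 0
= 22*11/2 - 0
= 121 - 0 = 121

121


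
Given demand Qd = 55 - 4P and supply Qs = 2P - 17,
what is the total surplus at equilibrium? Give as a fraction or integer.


Find equilibrium: 55 - 4P = 2P - 17
55 + 17 = 6P
P* = 72/6 = 12
Q* = 2*12 - 17 = 7
Inverse demand: P = 55/4 - Q/4, so P_max = 55/4
Inverse supply: P = 17/2 + Q/2, so P_min = 17/2
CS = (1/2) * 7 * (55/4 - 12) = 49/8
PS = (1/2) * 7 * (12 - 17/2) = 49/4
TS = CS + PS = 49/8 + 49/4 = 147/8

147/8


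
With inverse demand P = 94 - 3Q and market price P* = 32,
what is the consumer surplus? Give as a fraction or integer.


Maximum willingness to pay (at Q=0): P_max = 94
Quantity demanded at P* = 32:
Q* = (94 - 32)/3 = 62/3
CS = (1/2) * Q* * (P_max - P*)
CS = (1/2) * 62/3 * (94 - 32)
CS = (1/2) * 62/3 * 62 = 1922/3

1922/3


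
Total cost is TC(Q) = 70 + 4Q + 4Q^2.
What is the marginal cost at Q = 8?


MC = dTC/dQ = 4 + 2*4*Q
At Q = 8:
MC = 4 + 8*8
MC = 4 + 64 = 68

68


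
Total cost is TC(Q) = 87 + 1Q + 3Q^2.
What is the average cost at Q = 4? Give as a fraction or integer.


TC(4) = 87 + 1*4 + 3*4^2
TC(4) = 87 + 4 + 48 = 139
AC = TC/Q = 139/4 = 139/4

139/4


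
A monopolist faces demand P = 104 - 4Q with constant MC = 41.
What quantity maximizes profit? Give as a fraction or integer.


TR = P*Q = (104 - 4Q)Q = 104Q - 4Q^2
MR = dTR/dQ = 104 - 8Q
Set MR = MC:
104 - 8Q = 41
63 = 8Q
Q* = 63/8 = 63/8

63/8


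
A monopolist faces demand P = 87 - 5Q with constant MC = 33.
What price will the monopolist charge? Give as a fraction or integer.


MR = 87 - 10Q
Set MR = MC: 87 - 10Q = 33
Q* = 27/5
Substitute into demand:
P* = 87 - 5*27/5 = 60

60


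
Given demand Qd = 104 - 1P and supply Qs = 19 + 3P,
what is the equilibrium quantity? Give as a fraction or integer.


First find equilibrium price:
104 - 1P = 19 + 3P
P* = 85/4 = 85/4
Then substitute into demand:
Q* = 104 - 1 * 85/4 = 331/4

331/4


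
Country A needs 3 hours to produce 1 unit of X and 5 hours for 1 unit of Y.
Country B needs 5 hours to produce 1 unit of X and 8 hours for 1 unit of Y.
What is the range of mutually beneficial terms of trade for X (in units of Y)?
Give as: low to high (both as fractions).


Opportunity cost of X for Country A = hours_X / hours_Y = 3/5 = 3/5 units of Y
Opportunity cost of X for Country B = hours_X / hours_Y = 5/8 = 5/8 units of Y
Terms of trade must be between the two opportunity costs.
Range: 3/5 to 5/8

3/5 to 5/8


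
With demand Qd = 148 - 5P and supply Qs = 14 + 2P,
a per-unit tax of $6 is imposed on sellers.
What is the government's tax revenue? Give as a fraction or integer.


With tax on sellers, new supply: Qs' = 14 + 2(P - 6)
= 2 + 2P
New equilibrium quantity:
Q_new = 306/7
Tax revenue = tax * Q_new = 6 * 306/7 = 1836/7

1836/7


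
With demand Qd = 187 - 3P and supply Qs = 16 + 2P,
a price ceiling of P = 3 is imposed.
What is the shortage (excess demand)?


At P = 3:
Qd = 187 - 3*3 = 178
Qs = 16 + 2*3 = 22
Shortage = Qd - Qs = 178 - 22 = 156

156


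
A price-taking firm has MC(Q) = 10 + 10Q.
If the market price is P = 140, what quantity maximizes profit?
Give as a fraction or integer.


In perfect competition, profit is maximized where P = MC.
140 = 10 + 10Q
130 = 10Q
Q* = 130/10 = 13

13


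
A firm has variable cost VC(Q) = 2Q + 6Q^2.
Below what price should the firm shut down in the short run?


AVC(Q) = VC(Q)/Q = 2 + 6Q
AVC is increasing in Q, so minimum AVC is at Q -> 0+.
Min AVC = 2
The firm should shut down if P < 2.

2


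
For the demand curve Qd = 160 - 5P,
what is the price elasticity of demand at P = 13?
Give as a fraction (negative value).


dQ/dP = -5
At P = 13: Q = 160 - 5*13 = 95
E = (dQ/dP)(P/Q) = (-5)(13/95) = -13/19

-13/19


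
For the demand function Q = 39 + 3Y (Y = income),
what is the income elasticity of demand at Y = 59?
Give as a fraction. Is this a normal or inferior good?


dQ/dY = 3
At Y = 59: Q = 39 + 3*59 = 216
Ey = (dQ/dY)(Y/Q) = 3 * 59 / 216 = 59/72
Since Ey > 0, this is a normal good.

59/72 (normal good)


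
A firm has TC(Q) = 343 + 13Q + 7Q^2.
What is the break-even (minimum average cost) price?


AC(Q) = 343/Q + 13 + 7Q
To minimize: dAC/dQ = -343/Q^2 + 7 = 0
Q^2 = 343/7 = 49
Q* = 7
Min AC = 343/7 + 13 + 7*7
Min AC = 49 + 13 + 49 = 111

111


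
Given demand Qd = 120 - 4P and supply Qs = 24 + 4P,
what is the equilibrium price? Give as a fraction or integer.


At equilibrium, Qd = Qs.
120 - 4P = 24 + 4P
120 - 24 = 4P + 4P
96 = 8P
P* = 96/8 = 12

12


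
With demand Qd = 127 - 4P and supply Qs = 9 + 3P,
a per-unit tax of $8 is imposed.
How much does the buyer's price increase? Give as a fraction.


With a per-unit tax, the buyer's price increase depends on relative slopes.
Supply slope: d = 3, Demand slope: b = 4
Buyer's price increase = d * tax / (b + d)
= 3 * 8 / (4 + 3)
= 24 / 7 = 24/7

24/7


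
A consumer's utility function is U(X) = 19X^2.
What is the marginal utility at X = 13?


MU = dU/dX = 19*2*X^(2-1)
MU = 38*X^1
At X = 13:
MU = 38 * 13^1
MU = 38 * 13 = 494

494


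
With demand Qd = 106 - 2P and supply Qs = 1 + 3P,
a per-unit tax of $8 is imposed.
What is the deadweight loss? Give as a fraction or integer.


Pre-tax equilibrium quantity: Q* = 64
Post-tax equilibrium quantity: Q_tax = 272/5
Reduction in quantity: Q* - Q_tax = 48/5
DWL = (1/2) * tax * (Q* - Q_tax)
DWL = (1/2) * 8 * 48/5 = 192/5

192/5


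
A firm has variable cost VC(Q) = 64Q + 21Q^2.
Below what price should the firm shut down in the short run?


AVC(Q) = VC(Q)/Q = 64 + 21Q
AVC is increasing in Q, so minimum AVC is at Q -> 0+.
Min AVC = 64
The firm should shut down if P < 64.

64


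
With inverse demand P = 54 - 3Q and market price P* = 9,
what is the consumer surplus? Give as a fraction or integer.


Maximum willingness to pay (at Q=0): P_max = 54
Quantity demanded at P* = 9:
Q* = (54 - 9)/3 = 15
CS = (1/2) * Q* * (P_max - P*)
CS = (1/2) * 15 * (54 - 9)
CS = (1/2) * 15 * 45 = 675/2

675/2


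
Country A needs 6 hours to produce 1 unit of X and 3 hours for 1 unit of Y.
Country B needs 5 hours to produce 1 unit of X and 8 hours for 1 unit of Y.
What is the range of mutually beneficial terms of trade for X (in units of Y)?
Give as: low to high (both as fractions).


Opportunity cost of X for Country A = hours_X / hours_Y = 6/3 = 2 units of Y
Opportunity cost of X for Country B = hours_X / hours_Y = 5/8 = 5/8 units of Y
Terms of trade must be between the two opportunity costs.
Range: 5/8 to 2

5/8 to 2


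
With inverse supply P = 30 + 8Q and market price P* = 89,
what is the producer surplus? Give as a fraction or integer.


Minimum supply price (at Q=0): P_min = 30
Quantity supplied at P* = 89:
Q* = (89 - 30)/8 = 59/8
PS = (1/2) * Q* * (P* - P_min)
PS = (1/2) * 59/8 * (89 - 30)
PS = (1/2) * 59/8 * 59 = 3481/16

3481/16


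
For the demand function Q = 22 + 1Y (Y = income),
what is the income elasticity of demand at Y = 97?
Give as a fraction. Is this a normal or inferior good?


dQ/dY = 1
At Y = 97: Q = 22 + 1*97 = 119
Ey = (dQ/dY)(Y/Q) = 1 * 97 / 119 = 97/119
Since Ey > 0, this is a normal good.

97/119 (normal good)


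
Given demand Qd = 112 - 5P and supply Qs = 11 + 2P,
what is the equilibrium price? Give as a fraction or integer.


At equilibrium, Qd = Qs.
112 - 5P = 11 + 2P
112 - 11 = 5P + 2P
101 = 7P
P* = 101/7 = 101/7

101/7


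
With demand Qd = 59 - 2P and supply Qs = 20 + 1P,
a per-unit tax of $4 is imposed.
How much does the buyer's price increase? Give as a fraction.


With a per-unit tax, the buyer's price increase depends on relative slopes.
Supply slope: d = 1, Demand slope: b = 2
Buyer's price increase = d * tax / (b + d)
= 1 * 4 / (2 + 1)
= 4 / 3 = 4/3

4/3


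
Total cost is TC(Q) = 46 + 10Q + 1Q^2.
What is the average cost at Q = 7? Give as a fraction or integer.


TC(7) = 46 + 10*7 + 1*7^2
TC(7) = 46 + 70 + 49 = 165
AC = TC/Q = 165/7 = 165/7

165/7


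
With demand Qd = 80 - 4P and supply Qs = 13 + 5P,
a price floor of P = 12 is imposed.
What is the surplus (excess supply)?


At P = 12:
Qd = 80 - 4*12 = 32
Qs = 13 + 5*12 = 73
Surplus = Qs - Qd = 73 - 32 = 41

41


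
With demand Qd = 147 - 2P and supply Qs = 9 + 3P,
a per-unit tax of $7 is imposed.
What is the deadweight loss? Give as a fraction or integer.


Pre-tax equilibrium quantity: Q* = 459/5
Post-tax equilibrium quantity: Q_tax = 417/5
Reduction in quantity: Q* - Q_tax = 42/5
DWL = (1/2) * tax * (Q* - Q_tax)
DWL = (1/2) * 7 * 42/5 = 147/5

147/5


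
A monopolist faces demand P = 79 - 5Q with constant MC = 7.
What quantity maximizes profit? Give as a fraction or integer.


TR = P*Q = (79 - 5Q)Q = 79Q - 5Q^2
MR = dTR/dQ = 79 - 10Q
Set MR = MC:
79 - 10Q = 7
72 = 10Q
Q* = 72/10 = 36/5

36/5


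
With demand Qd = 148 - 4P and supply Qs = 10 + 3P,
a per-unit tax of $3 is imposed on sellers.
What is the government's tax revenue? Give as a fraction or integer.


With tax on sellers, new supply: Qs' = 10 + 3(P - 3)
= 1 + 3P
New equilibrium quantity:
Q_new = 64
Tax revenue = tax * Q_new = 3 * 64 = 192

192


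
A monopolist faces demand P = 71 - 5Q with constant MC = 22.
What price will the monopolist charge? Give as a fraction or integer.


MR = 71 - 10Q
Set MR = MC: 71 - 10Q = 22
Q* = 49/10
Substitute into demand:
P* = 71 - 5*49/10 = 93/2

93/2


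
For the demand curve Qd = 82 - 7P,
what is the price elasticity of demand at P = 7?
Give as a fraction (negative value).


dQ/dP = -7
At P = 7: Q = 82 - 7*7 = 33
E = (dQ/dP)(P/Q) = (-7)(7/33) = -49/33

-49/33
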